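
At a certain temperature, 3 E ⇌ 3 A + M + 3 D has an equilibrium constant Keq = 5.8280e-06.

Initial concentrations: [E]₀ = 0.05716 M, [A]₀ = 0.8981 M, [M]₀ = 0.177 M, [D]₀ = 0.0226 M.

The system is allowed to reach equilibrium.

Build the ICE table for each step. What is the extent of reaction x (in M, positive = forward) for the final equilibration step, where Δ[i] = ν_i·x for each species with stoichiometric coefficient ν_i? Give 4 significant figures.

x = -0.006586 M

Q₀ = 0.007925 vs Keq = 5.8280e-06 ⇒ Q>K, reverse
Step 1:
                  E         A         M         D
  init      0.05716    0.8981     0.177    0.0226
  Δ         0.01976  -0.01976 -0.006586  -0.01976
  eq        0.07692    0.8783    0.1704  0.002842
  solve Keq expr → x = -0.006586; check Q = 5.8280e-06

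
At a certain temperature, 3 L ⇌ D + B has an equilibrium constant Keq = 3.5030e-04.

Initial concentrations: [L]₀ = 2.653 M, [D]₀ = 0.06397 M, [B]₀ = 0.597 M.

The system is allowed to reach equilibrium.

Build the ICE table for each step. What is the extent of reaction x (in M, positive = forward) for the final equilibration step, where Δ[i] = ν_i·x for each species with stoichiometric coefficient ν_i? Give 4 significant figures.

Q₀ = 0.002045 vs Keq = 3.5030e-04 ⇒ Q>K, reverse
Step 1:
                    L           D           B
  Initial       2.653     0.06397       0.597
  Change       0.1496    -0.04988    -0.04988
  Equil         2.803     0.01409      0.5471
  solve Keq expr → x = -0.04988; check Q = 3.5030e-04

x = -0.04988 M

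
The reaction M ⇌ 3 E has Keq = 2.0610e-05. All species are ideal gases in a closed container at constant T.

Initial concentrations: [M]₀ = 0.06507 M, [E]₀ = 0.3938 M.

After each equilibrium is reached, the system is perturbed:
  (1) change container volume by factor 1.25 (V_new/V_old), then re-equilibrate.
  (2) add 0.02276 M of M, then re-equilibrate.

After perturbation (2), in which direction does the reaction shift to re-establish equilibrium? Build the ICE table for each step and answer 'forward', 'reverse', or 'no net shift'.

Q₀ = 0.9385 vs Keq = 2.0610e-05 ⇒ Q>K, reverse
Step 1:
                  M         E
  init      0.06507    0.3938
  Δ           0.126    -0.378
  eq         0.1911   0.01579
  solve Keq expr → x = -0.126; check Q = 2.0610e-05
Then change container volume by factor 1.25 (V_new/V_old).
Step 2:
                  M         E
  init       0.1529   0.01263
  Δ       -6.6831e-04  0.002005
  eq         0.1522   0.01464
  solve Keq expr → x = 6.6831e-04; check Q = 2.0610e-05
Then add 0.02276 M of M.
Step 3:
                  M         E
  init       0.1749   0.01464
  Δ       -2.2979e-04 6.8937e-04
  eq         0.1747   0.01533
  solve Keq expr → x = 2.2979e-04; check Q = 2.0610e-05

Direction: forward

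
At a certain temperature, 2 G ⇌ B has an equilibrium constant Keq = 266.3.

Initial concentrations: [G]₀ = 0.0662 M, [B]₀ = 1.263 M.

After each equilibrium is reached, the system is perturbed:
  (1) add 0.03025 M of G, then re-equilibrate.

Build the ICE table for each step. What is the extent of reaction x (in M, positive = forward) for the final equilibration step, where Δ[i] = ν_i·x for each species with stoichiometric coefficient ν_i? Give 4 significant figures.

x = 0.01492 M

Q₀ = 288.2 vs Keq = 266.3 ⇒ Q>K, reverse
Step 1:
                    G           B
  Initial      0.0662       1.263
  Change     0.002632   -0.001316
  Equil       0.06883       1.262
  solve Keq expr → x = -0.001316; check Q = 266.3
Then add 0.03025 M of G.
Step 2:
                    G           B
  Initial     0.09908       1.262
  Change     -0.02984     0.01492
  Equil       0.06924       1.277
  solve Keq expr → x = 0.01492; check Q = 266.3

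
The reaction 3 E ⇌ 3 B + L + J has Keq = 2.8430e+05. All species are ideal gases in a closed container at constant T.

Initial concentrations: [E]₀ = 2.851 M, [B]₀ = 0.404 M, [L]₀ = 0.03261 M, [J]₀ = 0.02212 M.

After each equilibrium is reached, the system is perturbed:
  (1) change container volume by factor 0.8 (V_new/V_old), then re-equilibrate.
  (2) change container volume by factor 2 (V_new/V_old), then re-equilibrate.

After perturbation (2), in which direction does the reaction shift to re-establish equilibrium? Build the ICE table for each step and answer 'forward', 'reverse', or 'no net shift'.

Q₀ = 2.0525e-06 vs Keq = 2.8430e+05 ⇒ Q<K, forward
Step 1:
                  E         B         L         J
  I           2.851     0.404   0.03261   0.02212
  C          -2.803     2.803    0.9345    0.9345
  E         0.04753     3.207    0.9671    0.9566
  solve Keq expr → x = 0.9345; check Q = 2.8430e+05
Then change container volume by factor 0.8 (V_new/V_old).
Step 2:
                  E         B         L         J
  I         0.05941     4.009     1.209     1.196
  C        0.009253 -0.009253 -0.003084 -0.003084
  E         0.06867         4     1.206     1.193
  solve Keq expr → x = -0.003084; check Q = 2.8430e+05
Then change container volume by factor 2 (V_new/V_old).
Step 3:
                  E         B         L         J
  I         0.03433         2    0.6029    0.5963
  C        -0.01247   0.01247  0.004156  0.004156
  E         0.02186     2.013    0.6071    0.6005
  solve Keq expr → x = 0.004156; check Q = 2.8430e+05

Direction: forward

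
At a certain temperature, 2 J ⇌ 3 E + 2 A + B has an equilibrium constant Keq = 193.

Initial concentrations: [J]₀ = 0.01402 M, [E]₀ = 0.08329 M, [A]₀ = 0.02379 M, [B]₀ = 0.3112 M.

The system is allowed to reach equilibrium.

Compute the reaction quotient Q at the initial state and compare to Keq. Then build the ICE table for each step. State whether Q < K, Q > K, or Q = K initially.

Q₀ = 5.1774e-04; Q < K (proceeds forward)

Q₀ = 5.1774e-04 vs Keq = 193 ⇒ Q<K, forward
Step 1:
                  J         E         A         B
  init      0.01402   0.08329   0.02379    0.3112
  Δ        -0.01397   0.02095   0.01397  0.006984
  eq      5.1599e-05    0.1042   0.03776    0.3182
  solve Keq expr → x = 0.006984; check Q = 193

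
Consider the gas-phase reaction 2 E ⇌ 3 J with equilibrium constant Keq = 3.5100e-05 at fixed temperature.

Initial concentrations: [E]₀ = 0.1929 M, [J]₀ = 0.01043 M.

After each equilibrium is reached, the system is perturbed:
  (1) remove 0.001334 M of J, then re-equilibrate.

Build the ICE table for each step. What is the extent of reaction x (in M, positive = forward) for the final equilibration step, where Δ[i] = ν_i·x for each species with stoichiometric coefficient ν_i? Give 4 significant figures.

x = 4.3373e-04 M

Q₀ = 3.0492e-05 vs Keq = 3.5100e-05 ⇒ Q<K, forward
Step 1:
                   E          J
  init        0.1929    0.01043
  Δ       -3.2575e-04 4.8862e-04
  eq          0.1926    0.01092
  solve Keq expr → x = 1.6287e-04; check Q = 3.5100e-05
Then remove 0.001334 M of J.
Step 2:
                   E          J
  init        0.1926   0.009585
  Δ       -8.6746e-04   0.001301
  eq          0.1917    0.01089
  solve Keq expr → x = 4.3373e-04; check Q = 3.5100e-05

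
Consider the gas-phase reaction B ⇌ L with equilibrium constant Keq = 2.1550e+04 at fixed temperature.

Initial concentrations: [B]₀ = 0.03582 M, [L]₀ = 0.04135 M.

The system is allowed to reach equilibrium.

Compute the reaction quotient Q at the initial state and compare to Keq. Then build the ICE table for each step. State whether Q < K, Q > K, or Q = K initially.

Q₀ = 1.154; Q < K (proceeds forward)

Q₀ = 1.154 vs Keq = 2.1550e+04 ⇒ Q<K, forward
Step 1:
                  B         L
  Initial   0.03582   0.04135
  Change   -0.03582   0.03582
  Equil   3.5808e-06   0.07717
  solve Keq expr → x = 0.03582; check Q = 2.1550e+04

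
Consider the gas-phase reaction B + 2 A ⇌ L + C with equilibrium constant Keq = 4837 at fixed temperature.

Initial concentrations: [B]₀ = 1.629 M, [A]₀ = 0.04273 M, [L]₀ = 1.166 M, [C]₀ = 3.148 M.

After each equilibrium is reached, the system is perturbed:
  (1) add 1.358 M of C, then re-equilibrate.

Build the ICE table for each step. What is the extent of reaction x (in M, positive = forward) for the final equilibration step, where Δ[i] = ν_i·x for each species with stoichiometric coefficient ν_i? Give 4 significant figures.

x = -0.00211 M

Q₀ = 1234 vs Keq = 4837 ⇒ Q<K, forward
Step 1:
                  B         A         L         C
  I           1.629   0.04273     1.166     3.148
  C        -0.01047  -0.02094   0.01047   0.01047
  E           1.619   0.02179     1.176     3.158
  solve Keq expr → x = 0.01047; check Q = 4837
Then add 1.358 M of C.
Step 2:
                  B         A         L         C
  I           1.619   0.02179     1.176     4.516
  C         0.00211  0.004219  -0.00211  -0.00211
  E           1.621   0.02601     1.174     4.514
  solve Keq expr → x = -0.00211; check Q = 4837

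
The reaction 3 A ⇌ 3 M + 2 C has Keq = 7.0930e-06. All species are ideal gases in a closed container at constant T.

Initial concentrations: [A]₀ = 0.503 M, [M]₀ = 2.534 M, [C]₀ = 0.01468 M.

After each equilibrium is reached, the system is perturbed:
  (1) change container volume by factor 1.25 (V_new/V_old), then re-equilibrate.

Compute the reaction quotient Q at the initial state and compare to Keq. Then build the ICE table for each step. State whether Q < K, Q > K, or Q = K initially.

Q₀ = 0.02755 vs Keq = 7.0930e-06 ⇒ Q>K, reverse
Step 1:
                    A           M           C
  init          0.503       2.534     0.01468
  Δ           0.02164    -0.02164    -0.01443
  eq           0.5246       2.512  2.5415e-04
  solve Keq expr → x = -0.007213; check Q = 7.0930e-06
Then change container volume by factor 1.25 (V_new/V_old).
Step 2:
                    A           M           C
  init         0.4197        2.01  2.0332e-04
  Δ       -7.6118e-05  7.6118e-05  5.0746e-05
  eq           0.4196        2.01  2.5406e-04
  solve Keq expr → x = 2.5373e-05; check Q = 7.0930e-06

Q₀ = 0.02755; Q > K (proceeds reverse)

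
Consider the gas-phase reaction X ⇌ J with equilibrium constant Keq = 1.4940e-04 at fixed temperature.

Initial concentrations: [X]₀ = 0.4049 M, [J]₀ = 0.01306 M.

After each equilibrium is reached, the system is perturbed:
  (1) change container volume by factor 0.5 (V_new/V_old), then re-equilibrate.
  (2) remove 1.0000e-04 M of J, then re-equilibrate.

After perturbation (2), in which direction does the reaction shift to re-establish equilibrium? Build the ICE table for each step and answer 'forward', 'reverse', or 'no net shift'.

Direction: forward

Q₀ = 0.03225 vs Keq = 1.4940e-04 ⇒ Q>K, reverse
Step 1:
                    X           J
  init         0.4049     0.01306
  Δ             0.013      -0.013
  eq           0.4179  6.2434e-05
  solve Keq expr → x = -0.013; check Q = 1.4940e-04
Then change container volume by factor 0.5 (V_new/V_old).
Step 2:
                    X           J
  init         0.8358  1.2487e-04
  Δ                 0           0
  eq           0.8358  1.2487e-04
  solve Keq expr → x = 0; check Q = 1.4940e-04
Then remove 1.0000e-04 M of J.
Step 3:
                    X           J
  init         0.8358  2.4868e-05
  Δ       -9.9985e-05  9.9985e-05
  eq           0.8357  1.2485e-04
  solve Keq expr → x = 9.9985e-05; check Q = 1.4940e-04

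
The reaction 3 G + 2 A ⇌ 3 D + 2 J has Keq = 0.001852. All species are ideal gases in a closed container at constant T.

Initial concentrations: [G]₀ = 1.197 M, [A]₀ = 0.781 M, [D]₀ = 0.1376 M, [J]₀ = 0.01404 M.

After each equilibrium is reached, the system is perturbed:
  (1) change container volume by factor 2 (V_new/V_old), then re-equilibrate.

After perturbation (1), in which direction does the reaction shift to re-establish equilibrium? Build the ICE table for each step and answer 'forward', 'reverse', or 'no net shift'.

Direction: no net shift

Q₀ = 4.9091e-07 vs Keq = 0.001852 ⇒ Q<K, forward
Step 1:
                  G         A         D         J
  Initial     1.197     0.781    0.1376   0.01404
  Change    -0.1965    -0.131    0.1965     0.131
  Equil       1.001      0.65    0.3341     0.145
  solve Keq expr → x = 0.06548; check Q = 0.001852
Then change container volume by factor 2 (V_new/V_old).
Step 2:
                  G         A         D         J
  Initial    0.5003     0.325     0.167    0.0725
  Change          0         0         0         0
  Equil      0.5003     0.325     0.167    0.0725
  solve Keq expr → x = 0; check Q = 0.001852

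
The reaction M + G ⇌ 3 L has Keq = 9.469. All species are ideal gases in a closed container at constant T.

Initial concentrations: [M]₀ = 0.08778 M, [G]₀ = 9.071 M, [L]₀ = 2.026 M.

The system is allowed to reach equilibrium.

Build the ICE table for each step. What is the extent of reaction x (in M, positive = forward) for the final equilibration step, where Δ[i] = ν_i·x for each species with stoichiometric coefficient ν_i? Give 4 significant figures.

x = -0.006292 M

Q₀ = 10.44 vs Keq = 9.469 ⇒ Q>K, reverse
Step 1:
                   M          G          L
  I          0.08778      9.071      2.026
  C         0.006292   0.006292   -0.01888
  E          0.09407      9.077      2.007
  solve Keq expr → x = -0.006292; check Q = 9.469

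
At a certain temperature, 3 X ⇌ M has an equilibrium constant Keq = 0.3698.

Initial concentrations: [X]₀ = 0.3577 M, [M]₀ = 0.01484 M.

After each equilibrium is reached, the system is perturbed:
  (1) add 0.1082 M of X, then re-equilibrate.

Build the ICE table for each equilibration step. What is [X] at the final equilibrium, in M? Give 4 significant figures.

[X]_eq = 0.4252 M

Q₀ = 0.3242 vs Keq = 0.3698 ⇒ Q<K, forward
Step 1:
                   X          M
  I           0.3577    0.01484
  C        -0.004403   0.001468
  E           0.3533    0.01631
  solve Keq expr → x = 0.001468; check Q = 0.3698
Then add 0.1082 M of X.
Step 2:
                   X          M
  I           0.4615    0.01631
  C         -0.03634    0.01211
  E           0.4252    0.02842
  solve Keq expr → x = 0.01211; check Q = 0.3698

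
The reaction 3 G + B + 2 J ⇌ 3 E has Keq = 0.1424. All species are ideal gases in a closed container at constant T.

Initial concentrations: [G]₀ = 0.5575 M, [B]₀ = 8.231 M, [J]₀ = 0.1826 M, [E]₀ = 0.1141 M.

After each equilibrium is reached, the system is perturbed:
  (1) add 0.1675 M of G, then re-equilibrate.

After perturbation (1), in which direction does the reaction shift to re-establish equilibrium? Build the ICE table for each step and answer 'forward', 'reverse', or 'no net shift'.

Direction: forward

Q₀ = 0.03124 vs Keq = 0.1424 ⇒ Q<K, forward
Step 1:
                    G           B           J           E
  I            0.5575       8.231      0.1826      0.1141
  C          -0.04221    -0.01407    -0.02814     0.04221
  E            0.5153       8.217      0.1545      0.1563
  solve Keq expr → x = 0.01407; check Q = 0.1424
Then add 0.1675 M of G.
Step 2:
                    G           B           J           E
  I            0.6828       8.217      0.1545      0.1563
  C          -0.02688   -0.008961    -0.01792     0.02688
  E            0.6559       8.208      0.1365      0.1832
  solve Keq expr → x = 0.008961; check Q = 0.1424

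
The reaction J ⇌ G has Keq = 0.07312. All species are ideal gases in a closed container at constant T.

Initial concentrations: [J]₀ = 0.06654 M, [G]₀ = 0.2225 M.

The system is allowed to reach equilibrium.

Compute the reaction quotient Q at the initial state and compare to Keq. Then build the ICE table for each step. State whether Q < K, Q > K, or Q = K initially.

Q₀ = 3.344; Q > K (proceeds reverse)

Q₀ = 3.344 vs Keq = 0.07312 ⇒ Q>K, reverse
Step 1:
                    J           G
  init        0.06654      0.2225
  Δ            0.2028     -0.2028
  eq           0.2693     0.01969
  solve Keq expr → x = -0.2028; check Q = 0.07312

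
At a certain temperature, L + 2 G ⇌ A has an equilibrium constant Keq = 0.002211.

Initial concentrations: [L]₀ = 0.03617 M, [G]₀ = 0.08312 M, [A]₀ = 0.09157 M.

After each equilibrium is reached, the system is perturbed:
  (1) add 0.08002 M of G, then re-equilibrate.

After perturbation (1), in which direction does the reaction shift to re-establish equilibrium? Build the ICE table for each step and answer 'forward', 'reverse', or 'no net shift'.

Q₀ = 366.4 vs Keq = 0.002211 ⇒ Q>K, reverse
Step 1:
                   L          G          A
  Initial    0.03617    0.08312    0.09157
  Change     0.09155     0.1831   -0.09155
  Equil       0.1277     0.2662 2.0014e-05
  solve Keq expr → x = -0.09155; check Q = 0.002211
Then add 0.08002 M of G.
Step 2:
                   L          G          A
  Initial     0.1277     0.3462 2.0014e-05
  Change  -1.3831e-05 -2.7661e-05 1.3831e-05
  Equil       0.1277     0.3462 3.3844e-05
  solve Keq expr → x = 1.3831e-05; check Q = 0.002211

Direction: forward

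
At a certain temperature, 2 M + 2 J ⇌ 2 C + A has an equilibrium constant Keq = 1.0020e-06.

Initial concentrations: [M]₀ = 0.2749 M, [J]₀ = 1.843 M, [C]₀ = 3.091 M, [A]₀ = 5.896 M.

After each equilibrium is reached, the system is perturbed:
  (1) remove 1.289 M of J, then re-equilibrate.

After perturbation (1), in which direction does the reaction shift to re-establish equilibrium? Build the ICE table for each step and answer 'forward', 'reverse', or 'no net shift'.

Direction: reverse

Q₀ = 219.5 vs Keq = 1.0020e-06 ⇒ Q>K, reverse
Step 1:
                  M         J         C         A
  Initial    0.2749     1.843     3.091     5.896
  Change      3.083     3.083    -3.083    -1.542
  Equil       3.358     4.926  0.007935     4.354
  solve Keq expr → x = -1.542; check Q = 1.0020e-06
Then remove 1.289 M of J.
Step 2:
                  M         J         C         A
  Initial     3.358     3.637  0.007935     4.354
  Change   0.002069  0.002069 -0.002069 -0.001034
  Equil        3.36     3.639  0.005866     4.353
  solve Keq expr → x = -0.001034; check Q = 1.0020e-06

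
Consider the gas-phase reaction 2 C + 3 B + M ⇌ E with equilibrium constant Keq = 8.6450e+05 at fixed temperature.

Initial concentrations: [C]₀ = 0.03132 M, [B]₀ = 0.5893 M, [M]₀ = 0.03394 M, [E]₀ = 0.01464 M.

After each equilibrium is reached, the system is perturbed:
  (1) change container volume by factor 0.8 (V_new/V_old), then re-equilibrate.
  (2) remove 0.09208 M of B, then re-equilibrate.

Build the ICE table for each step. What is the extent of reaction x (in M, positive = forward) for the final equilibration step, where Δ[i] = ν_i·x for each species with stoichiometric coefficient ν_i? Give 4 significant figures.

x = -2.7078e-04 M

Q₀ = 2149 vs Keq = 8.6450e+05 ⇒ Q<K, forward
Step 1:
                    C           B           M           E
  I           0.03132      0.5893     0.03394     0.01464
  C          -0.02813    -0.04219    -0.01406     0.01406
  E          0.003194      0.5471     0.01988      0.0287
  solve Keq expr → x = 0.01406; check Q = 8.6450e+05
Then change container volume by factor 0.8 (V_new/V_old).
Step 2:
                    C           B           M           E
  I          0.003992      0.6839     0.02485     0.03588
  C          -0.00163   -0.002444 -8.1480e-04  8.1480e-04
  E          0.002363      0.6814     0.02403     0.03669
  solve Keq expr → x = 8.1480e-04; check Q = 8.6450e+05
Then remove 0.09208 M of B.
Step 3:
                    C           B           M           E
  I          0.002363      0.5894     0.02403     0.03669
  C        5.4155e-04  8.1233e-04  2.7078e-04 -2.7078e-04
  E          0.002904      0.5902      0.0243     0.03642
  solve Keq expr → x = -2.7078e-04; check Q = 8.6450e+05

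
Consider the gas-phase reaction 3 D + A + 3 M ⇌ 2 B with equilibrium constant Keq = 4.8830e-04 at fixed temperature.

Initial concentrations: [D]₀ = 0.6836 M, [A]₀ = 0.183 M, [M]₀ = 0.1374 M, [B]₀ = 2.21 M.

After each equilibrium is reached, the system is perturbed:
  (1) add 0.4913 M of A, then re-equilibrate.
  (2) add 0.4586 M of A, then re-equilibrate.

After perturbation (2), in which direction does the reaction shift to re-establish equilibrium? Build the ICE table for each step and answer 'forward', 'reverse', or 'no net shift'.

Q₀ = 3.2208e+04 vs Keq = 4.8830e-04 ⇒ Q>K, reverse
Step 1:
                    D           A           M           B
  Initial      0.6836       0.183      0.1374        2.21
  Change        2.501      0.8337       2.501      -1.667
  Equil         3.185       1.017       2.638      0.5427
  solve Keq expr → x = -0.8337; check Q = 4.8830e-04
Then add 0.4913 M of A.
Step 2:
                    D           A           M           B
  Initial       3.185       1.508       2.638      0.5427
  Change     -0.08439    -0.02813    -0.08439     0.05626
  Equil           3.1        1.48       2.554      0.5989
  solve Keq expr → x = 0.02813; check Q = 4.8830e-04
Then add 0.4586 M of A.
Step 3:
                    D           A           M           B
  Initial         3.1       1.938       2.554      0.5989
  Change     -0.06007    -0.02002    -0.06007     0.04005
  Equil          3.04       1.918       2.494       0.639
  solve Keq expr → x = 0.02002; check Q = 4.8830e-04

Direction: forward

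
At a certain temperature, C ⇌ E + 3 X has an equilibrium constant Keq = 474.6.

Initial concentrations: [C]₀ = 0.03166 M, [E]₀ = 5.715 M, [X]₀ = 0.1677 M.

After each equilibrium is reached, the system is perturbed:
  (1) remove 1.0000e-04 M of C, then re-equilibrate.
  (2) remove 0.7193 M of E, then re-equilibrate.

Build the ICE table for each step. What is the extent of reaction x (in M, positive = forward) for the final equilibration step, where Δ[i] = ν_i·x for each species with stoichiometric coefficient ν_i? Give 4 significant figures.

x = 2.6996e-05 M

Q₀ = 0.8513 vs Keq = 474.6 ⇒ Q<K, forward
Step 1:
                   C          E          X
  Initial    0.03166      5.715     0.1677
  Change    -0.03144    0.03144    0.09433
  Equil   2.1782e-04      5.746      0.262
  solve Keq expr → x = 0.03144; check Q = 474.6
Then remove 1.0000e-04 M of C.
Step 2:
                   C          E          X
  Initial 1.1782e-04      5.746      0.262
  Change  9.9254e-05 -9.9254e-05 -2.9776e-04
  Equil   2.1708e-04      5.746     0.2617
  solve Keq expr → x = -9.9254e-05; check Q = 474.6
Then remove 0.7193 M of E.
Step 3:
                   C          E          X
  Initial 2.1708e-04      5.027     0.2617
  Change  -2.6996e-05 2.6996e-05 8.0987e-05
  Equil   1.9008e-04      5.027     0.2618
  solve Keq expr → x = 2.6996e-05; check Q = 474.6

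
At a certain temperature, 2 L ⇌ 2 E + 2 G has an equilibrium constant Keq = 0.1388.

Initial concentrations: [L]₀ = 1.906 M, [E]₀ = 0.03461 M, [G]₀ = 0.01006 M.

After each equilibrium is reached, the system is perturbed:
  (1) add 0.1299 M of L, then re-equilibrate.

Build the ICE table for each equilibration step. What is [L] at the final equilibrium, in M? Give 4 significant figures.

[L]_eq = 1.349 M

Q₀ = 3.3370e-08 vs Keq = 0.1388 ⇒ Q<K, forward
Step 1:
                   L          E          G
  Initial      1.906    0.03461    0.01006
  Change     -0.6593     0.6593     0.6593
  Equil        1.247     0.6939     0.6694
  solve Keq expr → x = 0.3296; check Q = 0.1388
Then add 0.1299 M of L.
Step 2:
                   L          E          G
  Initial      1.377     0.6939     0.6694
  Change    -0.02745    0.02745    0.02745
  Equil        1.349     0.7214     0.6968
  solve Keq expr → x = 0.01372; check Q = 0.1388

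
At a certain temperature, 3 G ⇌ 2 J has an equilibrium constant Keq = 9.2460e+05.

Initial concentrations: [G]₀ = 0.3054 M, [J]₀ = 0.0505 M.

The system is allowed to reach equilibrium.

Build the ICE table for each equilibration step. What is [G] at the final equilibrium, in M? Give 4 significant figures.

Q₀ = 0.08953 vs Keq = 9.2460e+05 ⇒ Q<K, forward
Step 1:
                  G         J
  I          0.3054    0.0505
  C         -0.3013    0.2009
  E        0.004088    0.2514
  solve Keq expr → x = 0.1004; check Q = 9.2460e+05

[G]_eq = 0.004088 M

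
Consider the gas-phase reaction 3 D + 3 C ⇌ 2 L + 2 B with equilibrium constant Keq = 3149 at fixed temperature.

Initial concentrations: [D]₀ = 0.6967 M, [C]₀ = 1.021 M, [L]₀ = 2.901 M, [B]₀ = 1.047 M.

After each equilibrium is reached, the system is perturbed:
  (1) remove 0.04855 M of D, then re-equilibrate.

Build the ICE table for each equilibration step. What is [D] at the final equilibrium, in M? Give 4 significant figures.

[D]_eq = 0.2711 M

Q₀ = 25.63 vs Keq = 3149 ⇒ Q<K, forward
Step 1:
                   D          C          L          B
  Initial     0.6967      1.021      2.901      1.047
  Change     -0.4078    -0.4078     0.2719     0.2719
  Equil       0.2889     0.6132      3.173      1.319
  solve Keq expr → x = 0.1359; check Q = 3149
Then remove 0.04855 M of D.
Step 2:
                   D          C          L          B
  Initial     0.2404     0.6132      3.173      1.319
  Change     0.03073    0.03073   -0.02049   -0.02049
  Equil       0.2711     0.6439      3.152      1.298
  solve Keq expr → x = -0.01024; check Q = 3149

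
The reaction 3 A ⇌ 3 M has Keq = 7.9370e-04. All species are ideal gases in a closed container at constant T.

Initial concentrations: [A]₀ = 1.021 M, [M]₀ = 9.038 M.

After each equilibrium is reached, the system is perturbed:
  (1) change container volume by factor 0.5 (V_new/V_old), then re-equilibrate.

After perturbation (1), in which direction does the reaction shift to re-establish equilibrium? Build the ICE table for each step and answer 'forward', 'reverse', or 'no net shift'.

Q₀ = 693.6 vs Keq = 7.9370e-04 ⇒ Q>K, reverse
Step 1:
                    A           M
  Initial       1.021       9.038
  Change        8.186      -8.186
  Equil         9.207      0.8524
  solve Keq expr → x = -2.729; check Q = 7.9370e-04
Then change container volume by factor 0.5 (V_new/V_old).
Step 2:
                    A           M
  Initial       18.41       1.705
  Change            0           0
  Equil         18.41       1.705
  solve Keq expr → x = 0; check Q = 7.9370e-04

Direction: no net shift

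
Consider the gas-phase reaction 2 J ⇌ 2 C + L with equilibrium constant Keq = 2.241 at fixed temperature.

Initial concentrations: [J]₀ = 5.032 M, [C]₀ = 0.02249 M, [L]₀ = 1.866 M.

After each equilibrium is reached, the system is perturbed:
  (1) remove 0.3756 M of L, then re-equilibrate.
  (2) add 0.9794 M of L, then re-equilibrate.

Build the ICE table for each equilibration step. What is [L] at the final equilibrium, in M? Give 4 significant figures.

[L]_eq = 3.575 M

Q₀ = 3.7274e-05 vs Keq = 2.241 ⇒ Q<K, forward
Step 1:
                    J           C           L
  init          5.032     0.02249       1.866
  Δ            -2.316       2.316       1.158
  eq            2.716       2.338       3.024
  solve Keq expr → x = 1.158; check Q = 2.241
Then remove 0.3756 M of L.
Step 2:
                    J           C           L
  init          2.716       2.338       2.648
  Δ          -0.07468     0.07468     0.03734
  eq            2.642       2.413       2.686
  solve Keq expr → x = 0.03734; check Q = 2.241
Then add 0.9794 M of L.
Step 3:
                    J           C           L
  init          2.642       2.413       3.665
  Δ            0.1795     -0.1795    -0.08976
  eq            2.821       2.233       3.575
  solve Keq expr → x = -0.08976; check Q = 2.241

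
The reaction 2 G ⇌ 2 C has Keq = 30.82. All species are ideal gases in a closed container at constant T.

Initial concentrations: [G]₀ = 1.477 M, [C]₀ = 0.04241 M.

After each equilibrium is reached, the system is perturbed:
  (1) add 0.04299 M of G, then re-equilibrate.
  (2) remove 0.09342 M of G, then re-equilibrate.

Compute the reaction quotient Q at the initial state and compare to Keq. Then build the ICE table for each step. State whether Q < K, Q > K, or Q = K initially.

Q₀ = 8.2447e-04 vs Keq = 30.82 ⇒ Q<K, forward
Step 1:
                    G           C
  init          1.477     0.04241
  Δ            -1.245       1.245
  eq           0.2319       1.287
  solve Keq expr → x = 0.6225; check Q = 30.82
Then add 0.04299 M of G.
Step 2:
                    G           C
  init         0.2749       1.287
  Δ          -0.03643     0.03643
  eq           0.2385       1.324
  solve Keq expr → x = 0.01821; check Q = 30.82
Then remove 0.09342 M of G.
Step 3:
                    G           C
  init         0.1451       1.324
  Δ           0.07916    -0.07916
  eq           0.2242       1.245
  solve Keq expr → x = -0.03958; check Q = 30.82

Q₀ = 8.2447e-04; Q < K (proceeds forward)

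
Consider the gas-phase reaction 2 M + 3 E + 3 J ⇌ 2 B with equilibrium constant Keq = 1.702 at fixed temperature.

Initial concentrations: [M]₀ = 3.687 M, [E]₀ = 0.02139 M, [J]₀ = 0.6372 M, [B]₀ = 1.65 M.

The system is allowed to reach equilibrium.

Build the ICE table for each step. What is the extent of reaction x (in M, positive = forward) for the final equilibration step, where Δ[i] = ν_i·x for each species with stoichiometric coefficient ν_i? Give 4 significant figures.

Q₀ = 7.9097e+04 vs Keq = 1.702 ⇒ Q>K, reverse
Step 1:
                    M           E           J           B
  Initial       3.687     0.02139      0.6372        1.65
  Change        0.258       0.387       0.387      -0.258
  Equil         3.945      0.4084       1.024       1.392
  solve Keq expr → x = -0.129; check Q = 1.702

x = -0.129 M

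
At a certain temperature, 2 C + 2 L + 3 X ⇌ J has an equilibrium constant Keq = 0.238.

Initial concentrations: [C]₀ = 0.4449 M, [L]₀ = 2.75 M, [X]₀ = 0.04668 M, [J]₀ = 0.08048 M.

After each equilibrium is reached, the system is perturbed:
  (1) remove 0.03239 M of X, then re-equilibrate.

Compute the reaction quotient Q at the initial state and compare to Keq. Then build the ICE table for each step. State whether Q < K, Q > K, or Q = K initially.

Q₀ = 528.6; Q > K (proceeds reverse)

Q₀ = 528.6 vs Keq = 0.238 ⇒ Q>K, reverse
Step 1:
                  C         L         X         J
  I          0.4449      2.75   0.04668   0.08048
  C          0.1386    0.1386    0.2079  -0.06932
  E          0.5835     2.889    0.2546   0.01116
  solve Keq expr → x = -0.06932; check Q = 0.238
Then remove 0.03239 M of X.
Step 2:
                  C         L         X         J
  I          0.5835     2.889    0.2222   0.01116
  C        0.005421  0.005421  0.008131  -0.00271
  E           0.589     2.894    0.2304  0.008453
  solve Keq expr → x = -0.00271; check Q = 0.238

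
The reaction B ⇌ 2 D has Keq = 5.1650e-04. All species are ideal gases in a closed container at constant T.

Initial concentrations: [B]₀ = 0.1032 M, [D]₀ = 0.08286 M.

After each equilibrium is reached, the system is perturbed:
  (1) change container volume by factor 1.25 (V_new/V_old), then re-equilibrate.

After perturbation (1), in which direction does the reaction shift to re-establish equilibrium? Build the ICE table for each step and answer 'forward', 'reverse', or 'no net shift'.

Direction: forward

Q₀ = 0.06653 vs Keq = 5.1650e-04 ⇒ Q>K, reverse
Step 1:
                  B         D
  Initial    0.1032   0.08286
  Change    0.03717  -0.07435
  Equil      0.1404  0.008515
  solve Keq expr → x = -0.03717; check Q = 5.1650e-04
Then change container volume by factor 1.25 (V_new/V_old).
Step 2:
                  B         D
  Initial    0.1123  0.006812
  Change  -3.9531e-04 7.9062e-04
  Equil      0.1119  0.007602
  solve Keq expr → x = 3.9531e-04; check Q = 5.1650e-04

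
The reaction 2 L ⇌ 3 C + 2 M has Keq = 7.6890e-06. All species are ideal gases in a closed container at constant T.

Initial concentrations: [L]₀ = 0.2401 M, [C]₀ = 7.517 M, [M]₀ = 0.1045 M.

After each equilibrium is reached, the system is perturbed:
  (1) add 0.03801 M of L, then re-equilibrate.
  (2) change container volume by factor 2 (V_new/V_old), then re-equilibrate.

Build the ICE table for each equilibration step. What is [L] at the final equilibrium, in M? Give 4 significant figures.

Q₀ = 80.46 vs Keq = 7.6890e-06 ⇒ Q>K, reverse
Step 1:
                    L           C           M
  I            0.2401       7.517      0.1045
  C            0.1045     -0.1567     -0.1045
  E            0.3446        7.36  4.7846e-05
  solve Keq expr → x = -0.05223; check Q = 7.6890e-06
Then add 0.03801 M of L.
Step 2:
                    L           C           M
  I            0.3826        7.36  4.7846e-05
  C       -5.2774e-06  7.9161e-06  5.2774e-06
  E            0.3826        7.36  5.3123e-05
  solve Keq expr → x = 2.6387e-06; check Q = 7.6890e-06
Then change container volume by factor 2 (V_new/V_old).
Step 3:
                    L           C           M
  I            0.1913        3.68  2.6562e-05
  C       -4.8545e-05  7.2817e-05  4.8545e-05
  E            0.1912        3.68  7.5106e-05
  solve Keq expr → x = 2.4272e-05; check Q = 7.6890e-06

[L]_eq = 0.1912 M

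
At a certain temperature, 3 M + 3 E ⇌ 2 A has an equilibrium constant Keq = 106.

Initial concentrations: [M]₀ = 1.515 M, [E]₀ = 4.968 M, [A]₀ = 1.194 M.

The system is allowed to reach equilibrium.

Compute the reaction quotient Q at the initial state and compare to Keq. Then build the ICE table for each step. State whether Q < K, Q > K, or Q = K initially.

Q₀ = 0.003344 vs Keq = 106 ⇒ Q<K, forward
Step 1:
                    M           E           A
  init          1.515       4.968       1.194
  Δ            -1.416      -1.416      0.9442
  eq          0.09874       3.552       2.138
  solve Keq expr → x = 0.4721; check Q = 106

Q₀ = 0.003344; Q < K (proceeds forward)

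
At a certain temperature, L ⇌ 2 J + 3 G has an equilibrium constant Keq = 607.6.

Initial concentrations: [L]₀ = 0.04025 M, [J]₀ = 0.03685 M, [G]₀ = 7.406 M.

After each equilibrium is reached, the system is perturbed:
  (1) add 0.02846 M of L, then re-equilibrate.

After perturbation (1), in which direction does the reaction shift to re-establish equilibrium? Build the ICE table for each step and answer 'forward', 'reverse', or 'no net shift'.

Direction: forward

Q₀ = 13.7 vs Keq = 607.6 ⇒ Q<K, forward
Step 1:
                  L         J         G
  init      0.04025   0.03685     7.406
  Δ        -0.03292   0.06583   0.09875
  eq       0.007334    0.1027     7.505
  solve Keq expr → x = 0.03292; check Q = 607.6
Then add 0.02846 M of L.
Step 2:
                  L         J         G
  init      0.03579    0.1027     7.505
  Δ         -0.0209   0.04181   0.06271
  eq        0.01489    0.1445     7.567
  solve Keq expr → x = 0.0209; check Q = 607.6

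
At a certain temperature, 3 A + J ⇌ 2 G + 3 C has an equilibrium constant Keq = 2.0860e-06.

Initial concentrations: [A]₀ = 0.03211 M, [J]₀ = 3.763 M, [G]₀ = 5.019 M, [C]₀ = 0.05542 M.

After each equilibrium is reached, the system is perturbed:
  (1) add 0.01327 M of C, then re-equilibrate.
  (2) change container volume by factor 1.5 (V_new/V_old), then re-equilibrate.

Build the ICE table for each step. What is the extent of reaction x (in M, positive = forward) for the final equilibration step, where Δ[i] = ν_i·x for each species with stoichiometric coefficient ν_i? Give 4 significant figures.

Q₀ = 34.42 vs Keq = 2.0860e-06 ⇒ Q>K, reverse
Step 1:
                  A         J         G         C
  Initial   0.03211     3.763     5.019   0.05542
  Change    0.05483   0.01828  -0.03655  -0.05483
  Equil     0.08694     3.781     4.982 5.9323e-04
  solve Keq expr → x = -0.01828; check Q = 2.0860e-06
Then add 0.01327 M of C.
Step 2:
                  A         J         G         C
  Initial   0.08694     3.781     4.982   0.01386
  Change    0.01318  0.004393 -0.008786  -0.01318
  Equil      0.1001     3.786     4.974 6.8423e-04
  solve Keq expr → x = -0.004393; check Q = 2.0860e-06
Then change container volume by factor 1.5 (V_new/V_old).
Step 3:
                  A         J         G         C
  Initial   0.06674     2.524     3.316 4.5616e-04
  Change  -6.5494e-05 -2.1831e-05 4.3662e-05 6.5494e-05
  Equil     0.06668     2.524     3.316 5.2165e-04
  solve Keq expr → x = 2.1831e-05; check Q = 2.0860e-06

x = 2.1831e-05 M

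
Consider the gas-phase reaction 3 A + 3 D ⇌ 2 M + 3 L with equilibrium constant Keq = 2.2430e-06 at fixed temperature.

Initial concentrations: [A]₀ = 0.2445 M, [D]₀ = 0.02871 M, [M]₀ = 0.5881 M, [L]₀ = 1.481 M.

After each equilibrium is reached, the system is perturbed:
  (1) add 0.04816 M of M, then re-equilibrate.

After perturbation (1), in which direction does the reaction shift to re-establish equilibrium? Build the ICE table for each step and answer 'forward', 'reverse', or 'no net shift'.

Q₀ = 3.2481e+06 vs Keq = 2.2430e-06 ⇒ Q>K, reverse
Step 1:
                  A         D         M         L
  Initial    0.2445   0.02871    0.5881     1.481
  Change     0.8772    0.8772   -0.5848   -0.8772
  Equil       1.122     0.906  0.003271    0.6038
  solve Keq expr → x = -0.2924; check Q = 2.2430e-06
Then add 0.04816 M of M.
Step 2:
                  A         D         M         L
  Initial     1.122     0.906   0.05143    0.6038
  Change    0.06992   0.06992  -0.04662  -0.06992
  Equil       1.192    0.9759  0.004815    0.5338
  solve Keq expr → x = -0.02331; check Q = 2.2430e-06

Direction: reverse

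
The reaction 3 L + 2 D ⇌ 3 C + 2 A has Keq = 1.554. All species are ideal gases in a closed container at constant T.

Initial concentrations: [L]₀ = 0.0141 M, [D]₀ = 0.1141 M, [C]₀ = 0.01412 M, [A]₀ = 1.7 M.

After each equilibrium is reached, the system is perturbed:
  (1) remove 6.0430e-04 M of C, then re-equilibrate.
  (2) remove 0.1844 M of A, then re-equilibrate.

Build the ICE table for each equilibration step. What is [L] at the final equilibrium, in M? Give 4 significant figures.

Q₀ = 222.9 vs Keq = 1.554 ⇒ Q>K, reverse
Step 1:
                    L           D           C           A
  I            0.0141      0.1141     0.01412         1.7
  C          0.009441    0.006294   -0.009441   -0.006294
  E           0.02354      0.1204    0.004679       1.694
  solve Keq expr → x = -0.003147; check Q = 1.554
Then remove 6.0430e-04 M of C.
Step 2:
                    L           D           C           A
  I           0.02354      0.1204    0.004075       1.694
  C       -4.9660e-04 -3.3107e-04  4.9660e-04  3.3107e-04
  E           0.02304      0.1201    0.004571       1.694
  solve Keq expr → x = 1.6553e-04; check Q = 1.554
Then remove 0.1844 M of A.
Step 3:
                    L           D           C           A
  I           0.02304      0.1201    0.004571        1.51
  C       -2.9591e-04 -1.9727e-04  2.9591e-04  1.9727e-04
  E           0.02275      0.1199    0.004867        1.51
  solve Keq expr → x = 9.8636e-05; check Q = 1.554

[L]_eq = 0.02275 M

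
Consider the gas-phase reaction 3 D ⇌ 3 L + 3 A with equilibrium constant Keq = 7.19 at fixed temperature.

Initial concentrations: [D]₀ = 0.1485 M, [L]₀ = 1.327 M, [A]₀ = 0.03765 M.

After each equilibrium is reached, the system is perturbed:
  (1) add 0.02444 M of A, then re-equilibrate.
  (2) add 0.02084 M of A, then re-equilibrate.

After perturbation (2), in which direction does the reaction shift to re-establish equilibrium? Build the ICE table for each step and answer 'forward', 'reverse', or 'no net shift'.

Q₀ = 0.03808 vs Keq = 7.19 ⇒ Q<K, forward
Step 1:
                   D          L          A
  I           0.1485      1.327    0.03765
  C         -0.07033    0.07033    0.07033
  E          0.07817      1.397      0.108
  solve Keq expr → x = 0.02344; check Q = 7.19
Then add 0.02444 M of A.
Step 2:
                   D          L          A
  I          0.07817      1.397     0.1324
  C         0.009899  -0.009899  -0.009899
  E          0.08807      1.387     0.1225
  solve Keq expr → x = -0.0033; check Q = 7.19
Then add 0.02084 M of A.
Step 3:
                   D          L          A
  I          0.08807      1.387     0.1434
  C         0.008375  -0.008375  -0.008375
  E          0.09645      1.379      0.135
  solve Keq expr → x = -0.002792; check Q = 7.19

Direction: reverse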